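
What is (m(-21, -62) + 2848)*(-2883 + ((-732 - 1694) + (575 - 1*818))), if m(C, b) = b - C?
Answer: -15584464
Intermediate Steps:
(m(-21, -62) + 2848)*(-2883 + ((-732 - 1694) + (575 - 1*818))) = ((-62 - 1*(-21)) + 2848)*(-2883 + ((-732 - 1694) + (575 - 1*818))) = ((-62 + 21) + 2848)*(-2883 + (-2426 + (575 - 818))) = (-41 + 2848)*(-2883 + (-2426 - 243)) = 2807*(-2883 - 2669) = 2807*(-5552) = -15584464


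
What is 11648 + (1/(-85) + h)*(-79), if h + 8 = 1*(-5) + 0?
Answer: 1077454/85 ≈ 12676.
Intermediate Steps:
h = -13 (h = -8 + (1*(-5) + 0) = -8 + (-5 + 0) = -8 - 5 = -13)
11648 + (1/(-85) + h)*(-79) = 11648 + (1/(-85) - 13)*(-79) = 11648 + (-1/85 - 13)*(-79) = 11648 - 1106/85*(-79) = 11648 + 87374/85 = 1077454/85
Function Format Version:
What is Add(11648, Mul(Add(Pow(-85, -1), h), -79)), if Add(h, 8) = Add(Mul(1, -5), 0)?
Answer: Rational(1077454, 85) ≈ 12676.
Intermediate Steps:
h = -13 (h = Add(-8, Add(Mul(1, -5), 0)) = Add(-8, Add(-5, 0)) = Add(-8, -5) = -13)
Add(11648, Mul(Add(Pow(-85, -1), h), -79)) = Add(11648, Mul(Add(Pow(-85, -1), -13), -79)) = Add(11648, Mul(Add(Rational(-1, 85), -13), -79)) = Add(11648, Mul(Rational(-1106, 85), -79)) = Add(11648, Rational(87374, 85)) = Rational(1077454, 85)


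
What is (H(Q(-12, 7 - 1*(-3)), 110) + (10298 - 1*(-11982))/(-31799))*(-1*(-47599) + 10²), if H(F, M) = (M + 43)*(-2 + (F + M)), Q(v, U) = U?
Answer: 27382892431334/31799 ≈ 8.6112e+8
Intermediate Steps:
H(F, M) = (43 + M)*(-2 + F + M)
(H(Q(-12, 7 - 1*(-3)), 110) + (10298 - 1*(-11982))/(-31799))*(-1*(-47599) + 10²) = ((-86 + 110² + 41*110 + 43*(7 - 1*(-3)) + (7 - 1*(-3))*110) + (10298 - 1*(-11982))/(-31799))*(-1*(-47599) + 10²) = ((-86 + 12100 + 4510 + 43*(7 + 3) + (7 + 3)*110) + (10298 + 11982)*(-1/31799))*(47599 + 100) = ((-86 + 12100 + 4510 + 43*10 + 10*110) + 22280*(-1/31799))*47699 = ((-86 + 12100 + 4510 + 430 + 1100) - 22280/31799)*47699 = (18054 - 22280/31799)*47699 = (574076866/31799)*47699 = 27382892431334/31799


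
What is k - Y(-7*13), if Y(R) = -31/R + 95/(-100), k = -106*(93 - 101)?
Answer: 1544469/1820 ≈ 848.61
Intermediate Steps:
k = 848 (k = -106*(-8) = 848)
Y(R) = -19/20 - 31/R (Y(R) = -31/R + 95*(-1/100) = -31/R - 19/20 = -19/20 - 31/R)
k - Y(-7*13) = 848 - (-19/20 - 31/((-7*13))) = 848 - (-19/20 - 31/(-91)) = 848 - (-19/20 - 31*(-1/91)) = 848 - (-19/20 + 31/91) = 848 - 1*(-1109/1820) = 848 + 1109/1820 = 1544469/1820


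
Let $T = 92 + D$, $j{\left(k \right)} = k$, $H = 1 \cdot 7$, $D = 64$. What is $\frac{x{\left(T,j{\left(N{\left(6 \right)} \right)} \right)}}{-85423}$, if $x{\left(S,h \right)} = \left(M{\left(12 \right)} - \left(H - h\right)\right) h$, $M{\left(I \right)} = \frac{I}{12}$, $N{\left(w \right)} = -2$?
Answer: $- \frac{16}{85423} \approx -0.0001873$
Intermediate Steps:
$H = 7$
$M{\left(I \right)} = \frac{I}{12}$ ($M{\left(I \right)} = I \frac{1}{12} = \frac{I}{12}$)
$T = 156$ ($T = 92 + 64 = 156$)
$x{\left(S,h \right)} = h \left(-6 + h\right)$ ($x{\left(S,h \right)} = \left(\frac{1}{12} \cdot 12 - \left(7 - h\right)\right) h = \left(1 + \left(-7 + h\right)\right) h = \left(-6 + h\right) h = h \left(-6 + h\right)$)
$\frac{x{\left(T,j{\left(N{\left(6 \right)} \right)} \right)}}{-85423} = \frac{\left(-2\right) \left(-6 - 2\right)}{-85423} = \left(-2\right) \left(-8\right) \left(- \frac{1}{85423}\right) = 16 \left(- \frac{1}{85423}\right) = - \frac{16}{85423}$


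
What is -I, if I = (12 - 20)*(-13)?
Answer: -104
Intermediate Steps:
I = 104 (I = -8*(-13) = 104)
-I = -1*104 = -104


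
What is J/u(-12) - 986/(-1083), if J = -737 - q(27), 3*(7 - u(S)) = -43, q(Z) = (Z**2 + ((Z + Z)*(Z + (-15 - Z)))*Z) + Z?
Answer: 66267977/69312 ≈ 956.08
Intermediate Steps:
q(Z) = Z - 29*Z**2 (q(Z) = (Z**2 + ((2*Z)*(-15))*Z) + Z = (Z**2 + (-30*Z)*Z) + Z = (Z**2 - 30*Z**2) + Z = -29*Z**2 + Z = Z - 29*Z**2)
u(S) = 64/3 (u(S) = 7 - 1/3*(-43) = 7 + 43/3 = 64/3)
J = 20377 (J = -737 - 27*(1 - 29*27) = -737 - 27*(1 - 783) = -737 - 27*(-782) = -737 - 1*(-21114) = -737 + 21114 = 20377)
J/u(-12) - 986/(-1083) = 20377/(64/3) - 986/(-1083) = 20377*(3/64) - 986*(-1/1083) = 61131/64 + 986/1083 = 66267977/69312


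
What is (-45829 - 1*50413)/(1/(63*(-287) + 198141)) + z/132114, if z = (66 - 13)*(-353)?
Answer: -2289447700793989/132114 ≈ -1.7329e+10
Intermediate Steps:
z = -18709 (z = 53*(-353) = -18709)
(-45829 - 1*50413)/(1/(63*(-287) + 198141)) + z/132114 = (-45829 - 1*50413)/(1/(63*(-287) + 198141)) - 18709/132114 = (-45829 - 50413)/(1/(-18081 + 198141)) - 18709*1/132114 = -96242/(1/180060) - 18709/132114 = -96242/1/180060 - 18709/132114 = -96242*180060 - 18709/132114 = -17329334520 - 18709/132114 = -2289447700793989/132114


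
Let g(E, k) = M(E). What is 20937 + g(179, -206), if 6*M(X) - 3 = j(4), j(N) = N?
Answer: 125629/6 ≈ 20938.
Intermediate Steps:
M(X) = 7/6 (M(X) = ½ + (⅙)*4 = ½ + ⅔ = 7/6)
g(E, k) = 7/6
20937 + g(179, -206) = 20937 + 7/6 = 125629/6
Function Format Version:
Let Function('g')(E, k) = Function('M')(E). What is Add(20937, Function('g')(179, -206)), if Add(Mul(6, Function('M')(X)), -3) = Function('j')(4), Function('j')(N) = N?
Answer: Rational(125629, 6) ≈ 20938.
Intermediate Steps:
Function('M')(X) = Rational(7, 6) (Function('M')(X) = Add(Rational(1, 2), Mul(Rational(1, 6), 4)) = Add(Rational(1, 2), Rational(2, 3)) = Rational(7, 6))
Function('g')(E, k) = Rational(7, 6)
Add(20937, Function('g')(179, -206)) = Add(20937, Rational(7, 6)) = Rational(125629, 6)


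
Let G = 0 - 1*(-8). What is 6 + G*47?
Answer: 382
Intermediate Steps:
G = 8 (G = 0 + 8 = 8)
6 + G*47 = 6 + 8*47 = 6 + 376 = 382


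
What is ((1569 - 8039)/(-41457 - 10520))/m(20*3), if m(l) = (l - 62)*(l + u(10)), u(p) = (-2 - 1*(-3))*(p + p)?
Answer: -647/831632 ≈ -0.00077799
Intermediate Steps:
u(p) = 2*p (u(p) = (-2 + 3)*(2*p) = 1*(2*p) = 2*p)
m(l) = (-62 + l)*(20 + l) (m(l) = (l - 62)*(l + 2*10) = (-62 + l)*(l + 20) = (-62 + l)*(20 + l))
((1569 - 8039)/(-41457 - 10520))/m(20*3) = ((1569 - 8039)/(-41457 - 10520))/(-1240 + (20*3)² - 840*3) = (-6470/(-51977))/(-1240 + 60² - 42*60) = (-6470*(-1/51977))/(-1240 + 3600 - 2520) = (6470/51977)/(-160) = (6470/51977)*(-1/160) = -647/831632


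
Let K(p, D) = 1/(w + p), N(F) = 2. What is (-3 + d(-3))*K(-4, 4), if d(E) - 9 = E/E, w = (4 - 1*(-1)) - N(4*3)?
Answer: -7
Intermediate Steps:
w = 3 (w = (4 - 1*(-1)) - 1*2 = (4 + 1) - 2 = 5 - 2 = 3)
K(p, D) = 1/(3 + p)
d(E) = 10 (d(E) = 9 + E/E = 9 + 1 = 10)
(-3 + d(-3))*K(-4, 4) = (-3 + 10)/(3 - 4) = 7/(-1) = 7*(-1) = -7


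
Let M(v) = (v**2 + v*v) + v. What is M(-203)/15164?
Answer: 82215/15164 ≈ 5.4217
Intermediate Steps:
M(v) = v + 2*v**2 (M(v) = (v**2 + v**2) + v = 2*v**2 + v = v + 2*v**2)
M(-203)/15164 = -203*(1 + 2*(-203))/15164 = -203*(1 - 406)*(1/15164) = -203*(-405)*(1/15164) = 82215*(1/15164) = 82215/15164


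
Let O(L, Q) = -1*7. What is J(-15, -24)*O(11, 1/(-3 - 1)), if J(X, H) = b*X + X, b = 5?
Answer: 630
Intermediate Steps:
O(L, Q) = -7
J(X, H) = 6*X (J(X, H) = 5*X + X = 6*X)
J(-15, -24)*O(11, 1/(-3 - 1)) = (6*(-15))*(-7) = -90*(-7) = 630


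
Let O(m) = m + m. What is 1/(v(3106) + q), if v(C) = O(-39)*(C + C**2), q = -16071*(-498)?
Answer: -1/744723318 ≈ -1.3428e-9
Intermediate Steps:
O(m) = 2*m
q = 8003358
v(C) = -78*C - 78*C**2 (v(C) = (2*(-39))*(C + C**2) = -78*(C + C**2) = -78*C - 78*C**2)
1/(v(3106) + q) = 1/(-78*3106*(1 + 3106) + 8003358) = 1/(-78*3106*3107 + 8003358) = 1/(-752726676 + 8003358) = 1/(-744723318) = -1/744723318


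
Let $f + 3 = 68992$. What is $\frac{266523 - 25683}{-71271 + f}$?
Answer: $- \frac{120420}{1141} \approx -105.54$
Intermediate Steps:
$f = 68989$ ($f = -3 + 68992 = 68989$)
$\frac{266523 - 25683}{-71271 + f} = \frac{266523 - 25683}{-71271 + 68989} = \frac{240840}{-2282} = 240840 \left(- \frac{1}{2282}\right) = - \frac{120420}{1141}$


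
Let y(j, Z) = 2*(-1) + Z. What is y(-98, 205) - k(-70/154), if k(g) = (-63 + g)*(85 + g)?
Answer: 673703/121 ≈ 5567.8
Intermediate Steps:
y(j, Z) = -2 + Z
y(-98, 205) - k(-70/154) = (-2 + 205) - (-5355 + (-70/154)**2 + 22*(-70/154)) = 203 - (-5355 + (-70*1/154)**2 + 22*(-70*1/154)) = 203 - (-5355 + (-5/11)**2 + 22*(-5/11)) = 203 - (-5355 + 25/121 - 10) = 203 - 1*(-649140/121) = 203 + 649140/121 = 673703/121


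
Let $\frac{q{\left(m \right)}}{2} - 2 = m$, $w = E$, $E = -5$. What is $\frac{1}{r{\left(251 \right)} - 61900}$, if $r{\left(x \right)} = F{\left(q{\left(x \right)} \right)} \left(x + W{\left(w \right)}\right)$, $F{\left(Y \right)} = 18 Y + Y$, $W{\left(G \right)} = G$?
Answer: $\frac{1}{2303144} \approx 4.3419 \cdot 10^{-7}$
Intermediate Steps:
$w = -5$
$q{\left(m \right)} = 4 + 2 m$
$F{\left(Y \right)} = 19 Y$
$r{\left(x \right)} = \left(-5 + x\right) \left(76 + 38 x\right)$ ($r{\left(x \right)} = 19 \left(4 + 2 x\right) \left(x - 5\right) = \left(76 + 38 x\right) \left(-5 + x\right) = \left(-5 + x\right) \left(76 + 38 x\right)$)
$\frac{1}{r{\left(251 \right)} - 61900} = \frac{1}{38 \left(-5 + 251\right) \left(2 + 251\right) - 61900} = \frac{1}{38 \cdot 246 \cdot 253 - 61900} = \frac{1}{2365044 - 61900} = \frac{1}{2303144}$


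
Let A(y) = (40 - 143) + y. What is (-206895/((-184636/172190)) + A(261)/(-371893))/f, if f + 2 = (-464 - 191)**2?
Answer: 6624390543836081/14729396956459402 ≈ 0.44974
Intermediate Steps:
f = 429023 (f = -2 + (-464 - 191)**2 = -2 + (-655)**2 = -2 + 429025 = 429023)
A(y) = -103 + y
(-206895/((-184636/172190)) + A(261)/(-371893))/f = (-206895/((-184636/172190)) + (-103 + 261)/(-371893))/429023 = (-206895/((-184636*1/172190)) + 158*(-1/371893))*(1/429023) = (-206895/(-92318/86095) - 158/371893)*(1/429023) = (-206895*(-86095/92318) - 158/371893)*(1/429023) = (17812625025/92318 - 158/371893)*(1/429023) = (6624390543836081/34332417974)*(1/429023) = 6624390543836081/14729396956459402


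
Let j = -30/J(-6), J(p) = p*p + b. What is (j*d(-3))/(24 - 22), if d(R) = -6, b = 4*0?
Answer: 5/2 ≈ 2.5000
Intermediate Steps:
b = 0
J(p) = p**2 (J(p) = p*p + 0 = p**2 + 0 = p**2)
j = -5/6 (j = -30/((-6)**2) = -30/36 = -30*1/36 = -5/6 ≈ -0.83333)
(j*d(-3))/(24 - 22) = (-5/6*(-6))/(24 - 22) = 5/2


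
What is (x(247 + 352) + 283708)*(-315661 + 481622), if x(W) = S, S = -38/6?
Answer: 141250236905/3 ≈ 4.7083e+10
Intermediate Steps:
S = -19/3 (S = -38*1/6 = -19/3 ≈ -6.3333)
x(W) = -19/3
(x(247 + 352) + 283708)*(-315661 + 481622) = (-19/3 + 283708)*(-315661 + 481622) = (851105/3)*165961 = 141250236905/3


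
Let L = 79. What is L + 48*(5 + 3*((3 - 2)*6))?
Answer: 1183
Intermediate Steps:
L + 48*(5 + 3*((3 - 2)*6)) = 79 + 48*(5 + 3*((3 - 2)*6)) = 79 + 48*(5 + 3*(1*6)) = 79 + 48*(5 + 3*6) = 79 + 48*(5 + 18) = 79 + 48*23 = 79 + 1104 = 1183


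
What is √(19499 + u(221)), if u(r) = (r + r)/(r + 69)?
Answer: 34*√354670/145 ≈ 139.64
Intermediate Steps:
u(r) = 2*r/(69 + r) (u(r) = (2*r)/(69 + r) = 2*r/(69 + r))
√(19499 + u(221)) = √(19499 + 2*221/(69 + 221)) = √(19499 + 2*221/290) = √(19499 + 2*221*(1/290)) = √(19499 + 221/145) = √(2827576/145) = 34*√354670/145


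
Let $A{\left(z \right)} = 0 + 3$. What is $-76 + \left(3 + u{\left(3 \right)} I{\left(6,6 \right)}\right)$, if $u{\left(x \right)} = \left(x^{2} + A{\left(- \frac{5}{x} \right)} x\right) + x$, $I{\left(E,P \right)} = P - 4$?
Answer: $-31$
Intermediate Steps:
$A{\left(z \right)} = 3$
$I{\left(E,P \right)} = -4 + P$
$u{\left(x \right)} = x^{2} + 4 x$ ($u{\left(x \right)} = \left(x^{2} + 3 x\right) + x = x^{2} + 4 x$)
$-76 + \left(3 + u{\left(3 \right)} I{\left(6,6 \right)}\right) = -76 + \left(3 + 3 \left(4 + 3\right) \left(-4 + 6\right)\right) = -76 + \left(3 + 3 \cdot 7 \cdot 2\right) = -76 + \left(3 + 21 \cdot 2\right) = -76 + \left(3 + 42\right) = -76 + 45 = -31$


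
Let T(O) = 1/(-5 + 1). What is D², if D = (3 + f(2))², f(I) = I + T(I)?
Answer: 130321/256 ≈ 509.07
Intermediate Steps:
T(O) = -¼ (T(O) = 1/(-4) = -¼)
f(I) = -¼ + I (f(I) = I - ¼ = -¼ + I)
D = 361/16 (D = (3 + (-¼ + 2))² = (3 + 7/4)² = (19/4)² = 361/16 ≈ 22.563)
D² = (361/16)² = 130321/256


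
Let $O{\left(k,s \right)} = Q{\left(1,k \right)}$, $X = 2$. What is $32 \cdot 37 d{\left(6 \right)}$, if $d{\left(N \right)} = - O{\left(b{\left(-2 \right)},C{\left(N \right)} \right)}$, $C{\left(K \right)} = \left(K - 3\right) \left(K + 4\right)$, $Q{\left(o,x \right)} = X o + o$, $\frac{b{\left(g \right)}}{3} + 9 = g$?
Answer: $-3552$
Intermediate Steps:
$b{\left(g \right)} = -27 + 3 g$
$Q{\left(o,x \right)} = 3 o$ ($Q{\left(o,x \right)} = 2 o + o = 3 o$)
$C{\left(K \right)} = \left(-3 + K\right) \left(4 + K\right)$
$O{\left(k,s \right)} = 3$ ($O{\left(k,s \right)} = 3 \cdot 1 = 3$)
$d{\left(N \right)} = -3$ ($d{\left(N \right)} = \left(-1\right) 3 = -3$)
$32 \cdot 37 d{\left(6 \right)} = 32 \cdot 37 \left(-3\right) = 1184 \left(-3\right) = -3552$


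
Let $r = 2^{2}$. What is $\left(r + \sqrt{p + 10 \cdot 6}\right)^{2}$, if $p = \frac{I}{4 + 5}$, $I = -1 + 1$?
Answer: $76 + 16 \sqrt{15} \approx 137.97$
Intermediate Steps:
$r = 4$
$I = 0$
$p = 0$ ($p = \frac{0}{4 + 5} = \frac{0}{9} = 0 \cdot \frac{1}{9} = 0$)
$\left(r + \sqrt{p + 10 \cdot 6}\right)^{2} = \left(4 + \sqrt{0 + 10 \cdot 6}\right)^{2} = \left(4 + \sqrt{0 + 60}\right)^{2} = \left(4 + \sqrt{60}\right)^{2} = \left(4 + 2 \sqrt{15}\right)^{2}$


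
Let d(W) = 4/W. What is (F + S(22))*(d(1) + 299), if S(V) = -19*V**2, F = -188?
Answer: -2843352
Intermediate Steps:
(F + S(22))*(d(1) + 299) = (-188 - 19*22**2)*(4/1 + 299) = (-188 - 19*484)*(4*1 + 299) = (-188 - 9196)*(4 + 299) = -9384*303 = -2843352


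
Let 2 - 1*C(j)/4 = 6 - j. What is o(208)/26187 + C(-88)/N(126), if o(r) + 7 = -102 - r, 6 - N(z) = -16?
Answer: -4821895/288057 ≈ -16.739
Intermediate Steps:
N(z) = 22 (N(z) = 6 - 1*(-16) = 6 + 16 = 22)
o(r) = -109 - r (o(r) = -7 + (-102 - r) = -109 - r)
C(j) = -16 + 4*j (C(j) = 8 - 4*(6 - j) = 8 + (-24 + 4*j) = -16 + 4*j)
o(208)/26187 + C(-88)/N(126) = (-109 - 1*208)/26187 + (-16 + 4*(-88))/22 = (-109 - 208)*(1/26187) + (-16 - 352)*(1/22) = -317*1/26187 - 368*1/22 = -317/26187 - 184/11 = -4821895/288057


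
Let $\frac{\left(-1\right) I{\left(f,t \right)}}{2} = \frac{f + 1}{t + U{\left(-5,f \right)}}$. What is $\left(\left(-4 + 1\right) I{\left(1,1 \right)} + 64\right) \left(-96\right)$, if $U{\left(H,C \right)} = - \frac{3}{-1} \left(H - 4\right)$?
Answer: $- \frac{79296}{13} \approx -6099.7$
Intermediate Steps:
$U{\left(H,C \right)} = -12 + 3 H$ ($U{\left(H,C \right)} = \left(-3\right) \left(-1\right) \left(-4 + H\right) = 3 \left(-4 + H\right) = -12 + 3 H$)
$I{\left(f,t \right)} = - \frac{2 \left(1 + f\right)}{-27 + t}$ ($I{\left(f,t \right)} = - 2 \frac{f + 1}{t + \left(-12 + 3 \left(-5\right)\right)} = - 2 \frac{1 + f}{t - 27} = - 2 \frac{1 + f}{-27 + t} = - \frac{2 \left(1 + f\right)}{-27 + t}$)
$\left(\left(-4 + 1\right) I{\left(1,1 \right)} + 64\right) \left(-96\right) = \left(\left(-4 + 1\right) \frac{2 \left(-1 - 1\right)}{-27 + 1} + 64\right) \left(-96\right) = \left(- 3 \frac{2 \left(-1 - 1\right)}{-26} + 64\right) \left(-96\right) = \left(- 3 \cdot 2 \left(- \frac{1}{26}\right) \left(-2\right) + 64\right) \left(-96\right) = \left(\left(-3\right) \frac{2}{13} + 64\right) \left(-96\right) = \left(- \frac{6}{13} + 64\right) \left(-96\right) = \frac{826}{13} \left(-96\right) = - \frac{79296}{13}$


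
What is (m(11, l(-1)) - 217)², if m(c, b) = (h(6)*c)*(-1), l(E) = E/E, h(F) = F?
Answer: 80089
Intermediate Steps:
l(E) = 1
m(c, b) = -6*c (m(c, b) = (6*c)*(-1) = -6*c)
(m(11, l(-1)) - 217)² = (-6*11 - 217)² = (-66 - 217)² = (-283)² = 80089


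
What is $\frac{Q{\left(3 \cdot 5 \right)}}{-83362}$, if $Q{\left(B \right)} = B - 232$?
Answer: $\frac{217}{83362} \approx 0.0026031$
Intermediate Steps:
$Q{\left(B \right)} = -232 + B$
$\frac{Q{\left(3 \cdot 5 \right)}}{-83362} = \frac{-232 + 3 \cdot 5}{-83362} = \left(-232 + 15\right) \left(- \frac{1}{83362}\right) = \left(-217\right) \left(- \frac{1}{83362}\right) = \frac{217}{83362}$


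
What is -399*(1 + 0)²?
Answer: -399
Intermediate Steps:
-399*(1 + 0)² = -399*1² = -399*1 = -399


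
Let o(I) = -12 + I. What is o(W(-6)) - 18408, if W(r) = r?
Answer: -18426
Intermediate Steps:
o(W(-6)) - 18408 = (-12 - 6) - 18408 = -18 - 18408 = -18426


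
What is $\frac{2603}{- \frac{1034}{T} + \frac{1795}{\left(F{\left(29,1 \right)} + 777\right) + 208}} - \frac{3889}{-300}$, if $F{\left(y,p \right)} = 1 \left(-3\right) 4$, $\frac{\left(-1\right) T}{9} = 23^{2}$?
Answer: $\frac{3654630575153}{2865623100} \approx 1275.3$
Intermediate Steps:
$T = -4761$ ($T = - 9 \cdot 23^{2} = \left(-9\right) 529 = -4761$)
$F{\left(y,p \right)} = -12$ ($F{\left(y,p \right)} = \left(-3\right) 4 = -12$)
$\frac{2603}{- \frac{1034}{T} + \frac{1795}{\left(F{\left(29,1 \right)} + 777\right) + 208}} - \frac{3889}{-300} = \frac{2603}{- \frac{1034}{-4761} + \frac{1795}{\left(-12 + 777\right) + 208}} - \frac{3889}{-300} = \frac{2603}{\left(-1034\right) \left(- \frac{1}{4761}\right) + \frac{1795}{765 + 208}} - - \frac{3889}{300} = \frac{2603}{\frac{1034}{4761} + \frac{1795}{973}} + \frac{3889}{300} = \frac{2603}{\frac{9552077}{4632453}} + \frac{3889}{300} = 2603 \cdot \frac{4632453}{9552077} + \frac{3889}{300} = \frac{12058275159}{9552077} + \frac{3889}{300} = \frac{3654630575153}{2865623100}$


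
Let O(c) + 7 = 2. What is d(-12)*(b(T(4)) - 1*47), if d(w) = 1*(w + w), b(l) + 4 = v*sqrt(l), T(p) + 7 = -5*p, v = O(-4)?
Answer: 1224 + 360*I*sqrt(3) ≈ 1224.0 + 623.54*I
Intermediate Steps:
O(c) = -5 (O(c) = -7 + 2 = -5)
v = -5
T(p) = -7 - 5*p
b(l) = -4 - 5*sqrt(l)
d(w) = 2*w (d(w) = 1*(2*w) = 2*w)
d(-12)*(b(T(4)) - 1*47) = (2*(-12))*((-4 - 5*sqrt(-7 - 5*4)) - 1*47) = -24*((-4 - 5*sqrt(-7 - 20)) - 47) = -24*((-4 - 15*I*sqrt(3)) - 47) = -24*(-51 - 15*I*sqrt(3)) = 1224 + 360*I*sqrt(3)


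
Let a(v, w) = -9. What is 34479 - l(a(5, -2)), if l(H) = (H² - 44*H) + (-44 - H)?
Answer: 34037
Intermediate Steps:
l(H) = -44 + H² - 45*H
34479 - l(a(5, -2)) = 34479 - (-44 + (-9)² - 45*(-9)) = 34479 - (-44 + 81 + 405) = 34479 - 1*442 = 34479 - 442 = 34037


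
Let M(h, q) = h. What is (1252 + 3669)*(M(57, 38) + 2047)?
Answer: 10353784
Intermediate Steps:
(1252 + 3669)*(M(57, 38) + 2047) = (1252 + 3669)*(57 + 2047) = 4921*2104 = 10353784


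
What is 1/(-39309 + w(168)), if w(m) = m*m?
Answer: -1/11085 ≈ -9.0212e-5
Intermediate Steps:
w(m) = m²
1/(-39309 + w(168)) = 1/(-39309 + 168²) = 1/(-39309 + 28224) = 1/(-11085) = -1/11085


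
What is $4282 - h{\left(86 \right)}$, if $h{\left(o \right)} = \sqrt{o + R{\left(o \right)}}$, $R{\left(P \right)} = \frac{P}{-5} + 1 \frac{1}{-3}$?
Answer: $4282 - \frac{\sqrt{15405}}{15} \approx 4273.7$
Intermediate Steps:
$R{\left(P \right)} = - \frac{1}{3} - \frac{P}{5}$ ($R{\left(P \right)} = P \left(- \frac{1}{5}\right) + 1 \left(- \frac{1}{3}\right) = - \frac{P}{5} - \frac{1}{3} = - \frac{1}{3} - \frac{P}{5}$)
$h{\left(o \right)} = \sqrt{- \frac{1}{3} + \frac{4 o}{5}}$ ($h{\left(o \right)} = \sqrt{o - \left(\frac{1}{3} + \frac{o}{5}\right)} = \sqrt{- \frac{1}{3} + \frac{4 o}{5}}$)
$4282 - h{\left(86 \right)} = 4282 - \frac{\sqrt{-75 + 180 \cdot 86}}{15} = 4282 - \frac{\sqrt{-75 + 15480}}{15} = 4282 - \frac{\sqrt{15405}}{15}$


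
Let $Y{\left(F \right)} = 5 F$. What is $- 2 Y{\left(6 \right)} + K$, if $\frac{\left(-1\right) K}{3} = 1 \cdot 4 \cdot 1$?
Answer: $-72$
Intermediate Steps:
$K = -12$ ($K = - 3 \cdot 1 \cdot 4 \cdot 1 = - 3 \cdot 4 \cdot 1 = \left(-3\right) 4 = -12$)
$- 2 Y{\left(6 \right)} + K = - 2 \cdot 5 \cdot 6 - 12 = \left(-2\right) 30 - 12 = -60 - 12 = -72$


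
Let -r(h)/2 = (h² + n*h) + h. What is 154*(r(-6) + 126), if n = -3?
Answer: 4620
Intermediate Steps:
r(h) = -2*h² + 4*h (r(h) = -2*((h² - 3*h) + h) = -2*(h² - 2*h) = -2*h² + 4*h)
154*(r(-6) + 126) = 154*(2*(-6)*(2 - 1*(-6)) + 126) = 154*(2*(-6)*(2 + 6) + 126) = 154*(2*(-6)*8 + 126) = 154*(-96 + 126) = 154*30 = 4620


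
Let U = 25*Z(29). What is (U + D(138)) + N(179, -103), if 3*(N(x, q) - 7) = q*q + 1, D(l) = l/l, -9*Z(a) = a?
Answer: 31177/9 ≈ 3464.1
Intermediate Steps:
Z(a) = -a/9
D(l) = 1
N(x, q) = 22/3 + q**2/3 (N(x, q) = 7 + (q*q + 1)/3 = 7 + (q**2 + 1)/3 = 7 + (1 + q**2)/3 = 7 + (1/3 + q**2/3) = 22/3 + q**2/3)
U = -725/9 (U = 25*(-1/9*29) = 25*(-29/9) = -725/9 ≈ -80.556)
(U + D(138)) + N(179, -103) = (-725/9 + 1) + (22/3 + (1/3)*(-103)**2) = -716/9 + (22/3 + (1/3)*10609) = -716/9 + (22/3 + 10609/3) = -716/9 + 10631/3 = 31177/9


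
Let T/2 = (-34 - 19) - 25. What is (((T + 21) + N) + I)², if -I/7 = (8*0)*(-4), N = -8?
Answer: 20449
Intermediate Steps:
T = -156 (T = 2*((-34 - 19) - 25) = 2*(-53 - 25) = 2*(-78) = -156)
I = 0 (I = -7*8*0*(-4) = -0*(-4) = -7*0 = 0)
(((T + 21) + N) + I)² = (((-156 + 21) - 8) + 0)² = ((-135 - 8) + 0)² = (-143 + 0)² = (-143)² = 20449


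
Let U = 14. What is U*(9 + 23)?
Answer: 448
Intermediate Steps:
U*(9 + 23) = 14*(9 + 23) = 14*32 = 448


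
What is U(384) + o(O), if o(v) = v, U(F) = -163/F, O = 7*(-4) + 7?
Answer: -8227/384 ≈ -21.424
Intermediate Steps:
O = -21 (O = -28 + 7 = -21)
U(384) + o(O) = -163/384 - 21 = -8227/384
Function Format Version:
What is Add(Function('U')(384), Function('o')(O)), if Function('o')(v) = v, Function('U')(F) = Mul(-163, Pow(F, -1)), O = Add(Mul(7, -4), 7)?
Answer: Rational(-8227, 384) ≈ -21.424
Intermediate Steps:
O = -21 (O = Add(-28, 7) = -21)
Add(Function('U')(384), Function('o')(O)) = Add(Mul(-163, Pow(384, -1)), -21) = Add(Mul(-163, Rational(1, 384)), -21) = Add(Rational(-163, 384), -21) = Rational(-8227, 384)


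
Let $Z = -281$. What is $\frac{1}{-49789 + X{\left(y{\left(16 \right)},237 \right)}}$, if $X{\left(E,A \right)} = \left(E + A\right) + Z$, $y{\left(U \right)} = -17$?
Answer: $- \frac{1}{49850} \approx -2.006 \cdot 10^{-5}$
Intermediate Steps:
$X{\left(E,A \right)} = -281 + A + E$ ($X{\left(E,A \right)} = \left(E + A\right) - 281 = \left(A + E\right) - 281 = -281 + A + E$)
$\frac{1}{-49789 + X{\left(y{\left(16 \right)},237 \right)}} = \frac{1}{-49789 - 61} = \frac{1}{-49850} = - \frac{1}{49850}$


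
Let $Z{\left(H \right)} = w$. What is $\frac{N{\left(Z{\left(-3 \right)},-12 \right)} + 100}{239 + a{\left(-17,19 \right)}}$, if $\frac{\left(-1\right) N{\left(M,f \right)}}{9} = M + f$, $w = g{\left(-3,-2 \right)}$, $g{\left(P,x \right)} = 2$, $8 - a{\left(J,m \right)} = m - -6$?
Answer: $\frac{95}{111} \approx 0.85586$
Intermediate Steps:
$a{\left(J,m \right)} = 2 - m$ ($a{\left(J,m \right)} = 8 - \left(m - -6\right) = 8 - \left(m + 6\right) = 8 - \left(6 + m\right) = 2 - m$)
$w = 2$
$Z{\left(H \right)} = 2$
$N{\left(M,f \right)} = - 9 M - 9 f$ ($N{\left(M,f \right)} = - 9 \left(M + f\right) = - 9 M - 9 f$)
$\frac{N{\left(Z{\left(-3 \right)},-12 \right)} + 100}{239 + a{\left(-17,19 \right)}} = \frac{\left(\left(-9\right) 2 - -108\right) + 100}{239 + \left(2 - 19\right)} = \frac{\left(-18 + 108\right) + 100}{239 + \left(2 - 19\right)} = \frac{90 + 100}{239 - 17} = \frac{190}{222} = 190 \cdot \frac{1}{222} = \frac{95}{111}$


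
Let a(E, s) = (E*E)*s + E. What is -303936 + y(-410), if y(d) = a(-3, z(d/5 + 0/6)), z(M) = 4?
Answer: -303903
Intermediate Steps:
a(E, s) = E + s*E² (a(E, s) = E²*s + E = s*E² + E = E + s*E²)
y(d) = 33 (y(d) = -3*(1 - 3*4) = -3*(1 - 12) = -3*(-11) = 33)
-303936 + y(-410) = -303936 + 33 = -303903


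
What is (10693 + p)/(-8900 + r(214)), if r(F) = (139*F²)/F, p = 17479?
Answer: 14086/10423 ≈ 1.3514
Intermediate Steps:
r(F) = 139*F
(10693 + p)/(-8900 + r(214)) = (10693 + 17479)/(-8900 + 139*214) = 28172/(-8900 + 29746) = 28172/20846 = 28172*(1/20846) = 14086/10423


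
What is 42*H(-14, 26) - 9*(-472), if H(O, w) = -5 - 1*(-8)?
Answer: 4374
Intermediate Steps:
H(O, w) = 3 (H(O, w) = -5 + 8 = 3)
42*H(-14, 26) - 9*(-472) = 42*3 - 9*(-472) = 126 - 1*(-4248) = 126 + 4248 = 4374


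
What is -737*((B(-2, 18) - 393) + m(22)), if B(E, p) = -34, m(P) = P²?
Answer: -42009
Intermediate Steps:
-737*((B(-2, 18) - 393) + m(22)) = -737*((-34 - 393) + 22²) = -737*(-427 + 484) = -737*57 = -42009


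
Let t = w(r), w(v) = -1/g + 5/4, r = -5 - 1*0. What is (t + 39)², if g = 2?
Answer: 25281/16 ≈ 1580.1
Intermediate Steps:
r = -5 (r = -5 + 0 = -5)
w(v) = ¾ (w(v) = -1/2 + 5/4 = -1*½ + 5*(¼) = -½ + 5/4 = ¾)
t = ¾ ≈ 0.75000
(t + 39)² = (¾ + 39)² = (159/4)² = 25281/16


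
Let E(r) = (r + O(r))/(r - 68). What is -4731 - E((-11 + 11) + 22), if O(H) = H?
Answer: -108791/23 ≈ -4730.0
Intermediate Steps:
E(r) = 2*r/(-68 + r) (E(r) = (r + r)/(r - 68) = (2*r)/(-68 + r) = 2*r/(-68 + r))
-4731 - E((-11 + 11) + 22) = -4731 - 2*((-11 + 11) + 22)/(-68 + ((-11 + 11) + 22)) = -4731 - 2*(0 + 22)/(-68 + (0 + 22)) = -4731 - 2*22/(-68 + 22) = -4731 - 2*22/(-46) = -4731 - 2*22*(-1)/46 = -4731 - 1*(-22/23) = -4731 + 22/23 = -108791/23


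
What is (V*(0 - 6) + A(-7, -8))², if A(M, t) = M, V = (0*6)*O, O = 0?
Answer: 49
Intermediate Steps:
V = 0 (V = (0*6)*0 = 0*0 = 0)
(V*(0 - 6) + A(-7, -8))² = (0*(0 - 6) - 7)² = (0*(-6) - 7)² = (0 - 7)² = (-7)² = 49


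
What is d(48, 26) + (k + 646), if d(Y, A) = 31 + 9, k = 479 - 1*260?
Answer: 905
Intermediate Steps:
k = 219 (k = 479 - 260 = 219)
d(Y, A) = 40
d(48, 26) + (k + 646) = 40 + (219 + 646) = 40 + 865 = 905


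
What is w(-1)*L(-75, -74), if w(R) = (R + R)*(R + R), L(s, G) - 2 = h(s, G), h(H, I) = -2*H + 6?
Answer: 632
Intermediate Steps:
h(H, I) = 6 - 2*H
L(s, G) = 8 - 2*s (L(s, G) = 2 + (6 - 2*s) = 8 - 2*s)
w(R) = 4*R**2 (w(R) = (2*R)*(2*R) = 4*R**2)
w(-1)*L(-75, -74) = (4*(-1)**2)*(8 - 2*(-75)) = (4*1)*(8 + 150) = 4*158 = 632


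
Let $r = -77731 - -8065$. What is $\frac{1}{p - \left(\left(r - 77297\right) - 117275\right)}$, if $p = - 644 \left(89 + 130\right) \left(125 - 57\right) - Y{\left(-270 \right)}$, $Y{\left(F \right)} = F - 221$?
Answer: $- \frac{1}{9325719} \approx -1.0723 \cdot 10^{-7}$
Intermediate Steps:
$r = -69666$ ($r = -77731 + 8065 = -69666$)
$Y{\left(F \right)} = -221 + F$
$p = -9589957$ ($p = - 644 \left(89 + 130\right) \left(125 - 57\right) - \left(-221 - 270\right) = - 644 \cdot 219 \cdot 68 - -491 = \left(-644\right) 14892 + 491 = -9590448 + 491 = -9589957$)
$\frac{1}{p - \left(\left(r - 77297\right) - 117275\right)} = \frac{1}{-9589957 - \left(\left(-69666 - 77297\right) - 117275\right)} = \frac{1}{-9589957 - \left(-146963 - 117275\right)} = \frac{1}{-9589957 - -264238} = \frac{1}{-9589957 + 264238} = \frac{1}{-9325719} = - \frac{1}{9325719}$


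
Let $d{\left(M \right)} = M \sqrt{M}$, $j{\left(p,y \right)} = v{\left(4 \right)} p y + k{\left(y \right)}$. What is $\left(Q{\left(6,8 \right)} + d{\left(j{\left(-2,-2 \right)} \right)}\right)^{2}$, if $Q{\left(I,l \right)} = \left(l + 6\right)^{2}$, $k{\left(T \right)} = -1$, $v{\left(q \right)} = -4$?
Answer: $33503 - 6664 i \sqrt{17} \approx 33503.0 - 27476.0 i$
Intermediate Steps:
$Q{\left(I,l \right)} = \left(6 + l\right)^{2}$
$j{\left(p,y \right)} = -1 - 4 p y$ ($j{\left(p,y \right)} = - 4 p y - 1 = -1 - 4 p y$)
$d{\left(M \right)} = M^{\frac{3}{2}}$
$\left(Q{\left(6,8 \right)} + d{\left(j{\left(-2,-2 \right)} \right)}\right)^{2} = \left(\left(6 + 8\right)^{2} + \left(-1 - \left(-8\right) \left(-2\right)\right)^{\frac{3}{2}}\right)^{2} = \left(14^{2} + \left(-1 - 16\right)^{\frac{3}{2}}\right)^{2} = \left(196 + \left(-17\right)^{\frac{3}{2}}\right)^{2} = \left(196 - 17 i \sqrt{17}\right)^{2}$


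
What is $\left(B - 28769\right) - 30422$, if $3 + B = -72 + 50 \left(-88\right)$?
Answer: $-63666$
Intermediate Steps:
$B = -4475$ ($B = -3 + \left(-72 + 50 \left(-88\right)\right) = -3 - 4472 = -4475$)
$\left(B - 28769\right) - 30422 = \left(-4475 - 28769\right) - 30422 = -33244 - 30422 = -63666$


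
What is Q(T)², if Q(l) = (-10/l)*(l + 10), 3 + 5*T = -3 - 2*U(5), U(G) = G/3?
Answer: 93025/49 ≈ 1898.5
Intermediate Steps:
U(G) = G/3 (U(G) = G*(⅓) = G/3)
T = -28/15 (T = -⅗ + (-3 - 2*5/3)/5 = -⅗ + (-3 - 10/3)/5 = -⅗ + (⅕)*(-19/3) = -⅗ - 19/15 = -28/15 ≈ -1.8667)
Q(l) = -10*(10 + l)/l (Q(l) = (-10/l)*(10 + l) = -10*(10 + l)/l)
Q(T)² = (-10 - 100/(-28/15))² = (-10 - 100*(-15/28))² = (-10 + 375/7)² = (305/7)² = 93025/49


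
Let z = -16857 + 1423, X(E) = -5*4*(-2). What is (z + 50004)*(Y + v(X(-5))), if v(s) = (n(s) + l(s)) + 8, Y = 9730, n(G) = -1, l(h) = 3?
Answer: 336711800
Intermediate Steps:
X(E) = 40 (X(E) = -20*(-2) = 40)
v(s) = 10 (v(s) = (-1 + 3) + 8 = 2 + 8 = 10)
z = -15434
(z + 50004)*(Y + v(X(-5))) = (-15434 + 50004)*(9730 + 10) = 34570*9740 = 336711800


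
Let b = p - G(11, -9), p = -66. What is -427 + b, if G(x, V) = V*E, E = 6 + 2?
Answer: -421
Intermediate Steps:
E = 8
G(x, V) = 8*V (G(x, V) = V*8 = 8*V)
b = 6 (b = -66 - 8*(-9) = -66 - 1*(-72) = -66 + 72 = 6)
-427 + b = -427 + 6 = -421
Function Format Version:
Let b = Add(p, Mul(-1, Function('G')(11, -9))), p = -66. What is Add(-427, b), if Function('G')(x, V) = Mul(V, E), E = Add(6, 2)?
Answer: -421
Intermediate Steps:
E = 8
Function('G')(x, V) = Mul(8, V) (Function('G')(x, V) = Mul(V, 8) = Mul(8, V))
b = 6 (b = Add(-66, Mul(-1, Mul(8, -9))) = Add(-66, Mul(-1, -72)) = Add(-66, 72) = 6)
Add(-427, b) = Add(-427, 6) = -421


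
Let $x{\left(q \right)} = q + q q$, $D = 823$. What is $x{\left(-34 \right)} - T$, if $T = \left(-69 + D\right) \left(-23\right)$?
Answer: $18464$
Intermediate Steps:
$x{\left(q \right)} = q + q^{2}$
$T = -17342$ ($T = \left(-69 + 823\right) \left(-23\right) = 754 \left(-23\right) = -17342$)
$x{\left(-34 \right)} - T = - 34 \left(1 - 34\right) - -17342 = \left(-34\right) \left(-33\right) + 17342 = 1122 + 17342 = 18464$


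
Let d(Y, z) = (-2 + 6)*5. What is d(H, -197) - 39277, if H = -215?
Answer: -39257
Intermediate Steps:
d(Y, z) = 20 (d(Y, z) = 4*5 = 20)
d(H, -197) - 39277 = 20 - 39277 = -39257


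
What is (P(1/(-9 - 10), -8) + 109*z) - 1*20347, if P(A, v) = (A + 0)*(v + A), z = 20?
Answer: -6558134/361 ≈ -18167.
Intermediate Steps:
P(A, v) = A*(A + v)
(P(1/(-9 - 10), -8) + 109*z) - 1*20347 = ((1/(-9 - 10) - 8)/(-9 - 10) + 109*20) - 1*20347 = ((1/(-19) - 8)/(-19) + 2180) - 20347 = (-(-1/19 - 8)/19 + 2180) - 20347 = (-1/19*(-153/19) + 2180) - 20347 = (153/361 + 2180) - 20347 = 787133/361 - 20347 = -6558134/361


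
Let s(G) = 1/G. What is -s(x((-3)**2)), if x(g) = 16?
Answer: -1/16 ≈ -0.062500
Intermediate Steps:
-s(x((-3)**2)) = -1/16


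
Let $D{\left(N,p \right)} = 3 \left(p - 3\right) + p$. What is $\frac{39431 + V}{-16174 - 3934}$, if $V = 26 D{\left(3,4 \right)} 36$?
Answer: $- \frac{45983}{20108} \approx -2.2868$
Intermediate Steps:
$D{\left(N,p \right)} = -9 + 4 p$ ($D{\left(N,p \right)} = 3 \left(-3 + p\right) + p = \left(-9 + 3 p\right) + p = -9 + 4 p$)
$V = 6552$ ($V = 26 \left(-9 + 4 \cdot 4\right) 36 = 26 \left(-9 + 16\right) 36 = 26 \cdot 7 \cdot 36 = 182 \cdot 36 = 6552$)
$\frac{39431 + V}{-16174 - 3934} = \frac{39431 + 6552}{-16174 - 3934} = \frac{45983}{-20108} = 45983 \left(- \frac{1}{20108}\right) = - \frac{45983}{20108}$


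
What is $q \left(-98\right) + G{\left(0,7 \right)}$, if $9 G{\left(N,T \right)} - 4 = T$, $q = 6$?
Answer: $- \frac{5281}{9} \approx -586.78$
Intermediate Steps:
$G{\left(N,T \right)} = \frac{4}{9} + \frac{T}{9}$
$q \left(-98\right) + G{\left(0,7 \right)} = 6 \left(-98\right) + \left(\frac{4}{9} + \frac{1}{9} \cdot 7\right) = -588 + \left(\frac{4}{9} + \frac{7}{9}\right) = -588 + \frac{11}{9} = - \frac{5281}{9}$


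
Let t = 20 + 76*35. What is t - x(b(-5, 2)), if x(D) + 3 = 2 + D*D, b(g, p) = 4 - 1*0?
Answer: 2665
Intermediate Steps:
b(g, p) = 4 (b(g, p) = 4 + 0 = 4)
x(D) = -1 + D**2 (x(D) = -3 + (2 + D*D) = -3 + (2 + D**2) = -1 + D**2)
t = 2680 (t = 20 + 2660 = 2680)
t - x(b(-5, 2)) = 2680 - (-1 + 4**2) = 2680 - (-1 + 16) = 2680 - 1*15 = 2680 - 15 = 2665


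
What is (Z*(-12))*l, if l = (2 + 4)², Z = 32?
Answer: -13824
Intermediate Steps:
l = 36 (l = 6² = 36)
(Z*(-12))*l = (32*(-12))*36 = -384*36 = -13824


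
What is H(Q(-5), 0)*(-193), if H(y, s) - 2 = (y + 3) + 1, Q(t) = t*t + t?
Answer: -5018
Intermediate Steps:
Q(t) = t + t² (Q(t) = t² + t = t + t²)
H(y, s) = 6 + y (H(y, s) = 2 + ((y + 3) + 1) = 2 + ((3 + y) + 1) = 2 + (4 + y) = 6 + y)
H(Q(-5), 0)*(-193) = (6 - 5*(1 - 5))*(-193) = (6 - 5*(-4))*(-193) = (6 + 20)*(-193) = 26*(-193) = -5018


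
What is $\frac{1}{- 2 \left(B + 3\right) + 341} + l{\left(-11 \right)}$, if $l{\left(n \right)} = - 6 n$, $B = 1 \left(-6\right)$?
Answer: $\frac{22903}{347} \approx 66.003$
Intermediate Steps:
$B = -6$
$\frac{1}{- 2 \left(B + 3\right) + 341} + l{\left(-11 \right)} = \frac{1}{- 2 \left(-6 + 3\right) + 341} - -66 = \frac{1}{\left(-2\right) \left(-3\right) + 341} + 66 = \frac{1}{6 + 341} + 66 = \frac{1}{347} + 66 = \frac{22903}{347}$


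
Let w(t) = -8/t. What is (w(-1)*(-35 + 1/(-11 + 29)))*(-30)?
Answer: 25160/3 ≈ 8386.7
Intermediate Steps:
(w(-1)*(-35 + 1/(-11 + 29)))*(-30) = ((-8/(-1))*(-35 + 1/(-11 + 29)))*(-30) = ((-8*(-1))*(-35 + 1/18))*(-30) = (8*(-35 + 1/18))*(-30) = (8*(-629/18))*(-30) = -2516/9*(-30) = 25160/3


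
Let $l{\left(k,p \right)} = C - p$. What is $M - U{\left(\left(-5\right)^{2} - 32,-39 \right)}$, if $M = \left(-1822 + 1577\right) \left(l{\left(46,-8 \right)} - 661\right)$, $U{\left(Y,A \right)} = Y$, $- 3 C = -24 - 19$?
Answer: $\frac{469441}{3} \approx 1.5648 \cdot 10^{5}$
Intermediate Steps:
$C = \frac{43}{3}$ ($C = - \frac{-24 - 19}{3} = \left(- \frac{1}{3}\right) \left(-43\right) = \frac{43}{3} \approx 14.333$)
$l{\left(k,p \right)} = \frac{43}{3} - p$
$M = \frac{469420}{3}$ ($M = \left(-1822 + 1577\right) \left(\left(\frac{43}{3} - -8\right) - 661\right) = - 245 \left(\left(\frac{43}{3} + 8\right) - 661\right) = - 245 \left(\frac{67}{3} - 661\right) = \left(-245\right) \left(- \frac{1916}{3}\right) = \frac{469420}{3} \approx 1.5647 \cdot 10^{5}$)
$M - U{\left(\left(-5\right)^{2} - 32,-39 \right)} = \frac{469420}{3} - \left(\left(-5\right)^{2} - 32\right) = \frac{469420}{3} - \left(25 - 32\right) = \frac{469420}{3} - -7 = \frac{469420}{3} + 7 = \frac{469441}{3}$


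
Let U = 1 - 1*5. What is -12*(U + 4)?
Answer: 0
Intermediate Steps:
U = -4 (U = 1 - 5 = -4)
-12*(U + 4) = -12*(-4 + 4) = -12*0 = 0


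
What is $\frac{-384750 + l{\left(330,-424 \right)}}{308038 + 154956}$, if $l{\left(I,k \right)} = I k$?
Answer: $- \frac{262335}{231497} \approx -1.1332$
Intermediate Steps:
$\frac{-384750 + l{\left(330,-424 \right)}}{308038 + 154956} = \frac{-384750 + 330 \left(-424\right)}{308038 + 154956} = \frac{-384750 - 139920}{462994} = \left(-524670\right) \frac{1}{462994} = - \frac{262335}{231497}$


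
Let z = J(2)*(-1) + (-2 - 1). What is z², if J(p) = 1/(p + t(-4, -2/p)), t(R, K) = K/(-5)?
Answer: 1444/121 ≈ 11.934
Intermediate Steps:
t(R, K) = -K/5 (t(R, K) = K*(-⅕) = -K/5)
J(p) = 1/(p + 2/(5*p)) (J(p) = 1/(p - (-2)/(5*p)) = 1/(p + 2/(5*p)))
z = -38/11 (z = (5*2/(2 + 5*2²))*(-1) + (-2 - 1) = (5*2/(2 + 5*4))*(-1) - 3 = (5*2/(2 + 20))*(-1) - 3 = (5*2/22)*(-1) - 3 = (5*2*(1/22))*(-1) - 3 = (5/11)*(-1) - 3 = -5/11 - 3 = -38/11 ≈ -3.4545)
z² = (-38/11)² = 1444/121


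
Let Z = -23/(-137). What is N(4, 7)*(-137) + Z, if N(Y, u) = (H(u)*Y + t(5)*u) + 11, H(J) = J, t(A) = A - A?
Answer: -731968/137 ≈ -5342.8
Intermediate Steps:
t(A) = 0
N(Y, u) = 11 + Y*u (N(Y, u) = (u*Y + 0*u) + 11 = (Y*u + 0) + 11 = Y*u + 11 = 11 + Y*u)
Z = 23/137 (Z = -23*(-1/137) = 23/137 ≈ 0.16788)
N(4, 7)*(-137) + Z = (11 + 4*7)*(-137) + 23/137 = (11 + 28)*(-137) + 23/137 = 39*(-137) + 23/137 = -5343 + 23/137 = -731968/137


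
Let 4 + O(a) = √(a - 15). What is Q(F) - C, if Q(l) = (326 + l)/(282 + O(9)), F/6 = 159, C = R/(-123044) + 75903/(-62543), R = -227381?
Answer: 236107613484849/59478835554268 - 128*I*√6/7729 ≈ 3.9696 - 0.040566*I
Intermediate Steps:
O(a) = -4 + √(-15 + a) (O(a) = -4 + √(a - 15) = -4 + √(-15 + a))
C = 4881681151/7695540892 (C = -227381/(-123044) + 75903/(-62543) = -227381*(-1/123044) + 75903*(-1/62543) = 227381/123044 - 75903/62543 = 4881681151/7695540892 ≈ 0.63435)
F = 954 (F = 6*159 = 954)
Q(l) = (326 + l)/(278 + I*√6) (Q(l) = (326 + l)/(282 + (-4 + √(-15 + 9))) = (326 + l)/(282 + (-4 + √(-6))) = (326 + l)/(282 + (-4 + I*√6)) = (326 + l)/(278 + I*√6))
Q(F) - C = (326 + 954)/(278 + I*√6) - 1*4881681151/7695540892 = 1280/(278 + I*√6) - 4881681151/7695540892 = -4881681151/7695540892 + 1280/(278 + I*√6)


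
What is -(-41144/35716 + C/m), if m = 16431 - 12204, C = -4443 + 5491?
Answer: 34121330/37742883 ≈ 0.90405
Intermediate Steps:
C = 1048
m = 4227
-(-41144/35716 + C/m) = -(-41144/35716 + 1048/4227) = -(-41144*1/35716 + 1048*(1/4227)) = -(-10286/8929 + 1048/4227) = -1*(-34121330/37742883) = 34121330/37742883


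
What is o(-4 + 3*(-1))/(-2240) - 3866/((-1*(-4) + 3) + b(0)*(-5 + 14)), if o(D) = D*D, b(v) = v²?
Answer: -1237169/2240 ≈ -552.31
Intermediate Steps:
o(D) = D²
o(-4 + 3*(-1))/(-2240) - 3866/((-1*(-4) + 3) + b(0)*(-5 + 14)) = (-4 + 3*(-1))²/(-2240) - 3866/((-1*(-4) + 3) + 0²*(-5 + 14)) = (-4 - 3)²*(-1/2240) - 3866/((4 + 3) + 0*9) = (-7)²*(-1/2240) - 3866/(7 + 0) = 49*(-1/2240) - 3866/7 = -7/320 - 3866*⅐ = -7/320 - 3866/7 = -1237169/2240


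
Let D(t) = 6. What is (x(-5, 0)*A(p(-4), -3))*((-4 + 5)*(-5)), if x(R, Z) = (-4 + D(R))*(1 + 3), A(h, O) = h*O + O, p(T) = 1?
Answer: 240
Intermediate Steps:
A(h, O) = O + O*h (A(h, O) = O*h + O = O + O*h)
x(R, Z) = 8 (x(R, Z) = (-4 + 6)*(1 + 3) = 2*4 = 8)
(x(-5, 0)*A(p(-4), -3))*((-4 + 5)*(-5)) = (8*(-3*(1 + 1)))*((-4 + 5)*(-5)) = (8*(-3*2))*(1*(-5)) = (8*(-6))*(-5) = -48*(-5) = 240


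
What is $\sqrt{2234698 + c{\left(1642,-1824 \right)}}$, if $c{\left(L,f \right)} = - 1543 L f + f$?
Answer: $\sqrt{4623530218} \approx 67997.0$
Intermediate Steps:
$c{\left(L,f \right)} = f - 1543 L f$ ($c{\left(L,f \right)} = - 1543 L f + f = f - 1543 L f$)
$\sqrt{2234698 + c{\left(1642,-1824 \right)}} = \sqrt{2234698 - 1824 \left(1 - 2533606\right)} = \sqrt{2234698 - -4621295520} = \sqrt{2234698 + 4621295520} = \sqrt{4623530218}$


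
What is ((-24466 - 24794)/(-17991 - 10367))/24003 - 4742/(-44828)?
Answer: 38452129907/363254665158 ≈ 0.10585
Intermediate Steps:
((-24466 - 24794)/(-17991 - 10367))/24003 - 4742/(-44828) = -49260/(-28358)*(1/24003) - 4742*(-1/44828) = -49260*(-1/28358)*(1/24003) + 2371/22414 = (24630/14179)*(1/24003) + 2371/22414 = 8210/113446179 + 2371/22414 = 38452129907/363254665158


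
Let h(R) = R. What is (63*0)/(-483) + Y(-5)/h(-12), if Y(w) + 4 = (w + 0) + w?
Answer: 7/6 ≈ 1.1667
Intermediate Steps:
Y(w) = -4 + 2*w (Y(w) = -4 + ((w + 0) + w) = -4 + (w + w) = -4 + 2*w)
(63*0)/(-483) + Y(-5)/h(-12) = (63*0)/(-483) + (-4 + 2*(-5))/(-12) = 0*(-1/483) + (-4 - 10)*(-1/12) = 0 - 14*(-1/12) = 0 + 7/6 = 7/6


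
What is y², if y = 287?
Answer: 82369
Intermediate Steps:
y² = 287² = 82369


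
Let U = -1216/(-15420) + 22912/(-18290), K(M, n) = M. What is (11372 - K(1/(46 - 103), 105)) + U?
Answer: 304659253937/26793021 ≈ 11371.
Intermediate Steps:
U = -1655312/1410159 (U = -1216*(-1/15420) + 22912*(-1/18290) = 304/3855 - 11456/9145 = -1655312/1410159 ≈ -1.1738)
(11372 - K(1/(46 - 103), 105)) + U = (11372 - 1/(46 - 103)) - 1655312/1410159 = (11372 - 1/(-57)) - 1655312/1410159 = (11372 - 1*(-1/57)) - 1655312/1410159 = (11372 + 1/57) - 1655312/1410159 = 648205/57 - 1655312/1410159 = 304659253937/26793021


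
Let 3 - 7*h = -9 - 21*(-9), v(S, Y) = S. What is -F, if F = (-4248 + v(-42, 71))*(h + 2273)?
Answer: 67498860/7 ≈ 9.6427e+6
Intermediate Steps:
h = -177/7 (h = 3/7 - (-9 - 21*(-9))/7 = 3/7 - (-9 + 189)/7 = 3/7 - ⅐*180 = 3/7 - 180/7 = -177/7 ≈ -25.286)
F = -67498860/7 (F = (-4248 - 42)*(-177/7 + 2273) = -4290*15734/7 = -67498860/7 ≈ -9.6427e+6)
-F = -1*(-67498860/7) = 67498860/7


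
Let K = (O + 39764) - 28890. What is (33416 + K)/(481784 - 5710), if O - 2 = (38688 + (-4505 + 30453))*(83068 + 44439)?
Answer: 4120793372/238037 ≈ 17312.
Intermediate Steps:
O = 8241542454 (O = 2 + (38688 + (-4505 + 30453))*(83068 + 44439) = 2 + (38688 + 25948)*127507 = 2 + 64636*127507 = 2 + 8241542452 = 8241542454)
K = 8241553328 (K = (8241542454 + 39764) - 28890 = 8241582218 - 28890 = 8241553328)
(33416 + K)/(481784 - 5710) = (33416 + 8241553328)/(481784 - 5710) = 8241586744/476074 = 8241586744*(1/476074) = 4120793372/238037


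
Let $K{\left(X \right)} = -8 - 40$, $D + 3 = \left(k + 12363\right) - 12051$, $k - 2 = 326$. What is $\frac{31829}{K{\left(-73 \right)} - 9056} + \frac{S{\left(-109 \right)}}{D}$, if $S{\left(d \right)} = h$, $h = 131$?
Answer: $- \frac{19082449}{5799248} \approx -3.2905$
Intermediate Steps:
$k = 328$ ($k = 2 + 326 = 328$)
$D = 637$ ($D = -3 + \left(\left(328 + 12363\right) - 12051\right) = -3 + \left(12691 - 12051\right) = -3 + 640 = 637$)
$S{\left(d \right)} = 131$
$K{\left(X \right)} = -48$
$\frac{31829}{K{\left(-73 \right)} - 9056} + \frac{S{\left(-109 \right)}}{D} = \frac{31829}{-48 - 9056} + \frac{131}{637} = \frac{31829}{-9104} + 131 \cdot \frac{1}{637} = 31829 \left(- \frac{1}{9104}\right) + \frac{131}{637} = - \frac{31829}{9104} + \frac{131}{637} = - \frac{19082449}{5799248}$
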